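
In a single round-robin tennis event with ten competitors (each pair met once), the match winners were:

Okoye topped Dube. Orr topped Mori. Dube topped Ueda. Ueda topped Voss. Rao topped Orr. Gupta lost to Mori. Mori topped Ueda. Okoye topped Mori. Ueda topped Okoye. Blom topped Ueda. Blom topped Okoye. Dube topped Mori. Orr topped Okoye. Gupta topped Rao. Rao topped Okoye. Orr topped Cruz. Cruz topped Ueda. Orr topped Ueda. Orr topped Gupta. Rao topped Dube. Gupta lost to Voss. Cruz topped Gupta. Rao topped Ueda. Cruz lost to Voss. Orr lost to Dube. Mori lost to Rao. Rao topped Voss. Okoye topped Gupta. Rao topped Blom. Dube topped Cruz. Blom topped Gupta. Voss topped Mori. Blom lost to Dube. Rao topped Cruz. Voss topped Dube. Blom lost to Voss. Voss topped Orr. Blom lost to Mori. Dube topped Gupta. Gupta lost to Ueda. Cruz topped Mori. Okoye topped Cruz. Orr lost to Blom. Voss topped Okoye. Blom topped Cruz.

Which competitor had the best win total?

Win totals: Cruz 3, Dube 6, Gupta 1, Orr 5, Voss 7, Okoye 4, Blom 5, Rao 8, Ueda 3, Mori 3.
Rao leads with 8 wins (next highest: 7).

Rao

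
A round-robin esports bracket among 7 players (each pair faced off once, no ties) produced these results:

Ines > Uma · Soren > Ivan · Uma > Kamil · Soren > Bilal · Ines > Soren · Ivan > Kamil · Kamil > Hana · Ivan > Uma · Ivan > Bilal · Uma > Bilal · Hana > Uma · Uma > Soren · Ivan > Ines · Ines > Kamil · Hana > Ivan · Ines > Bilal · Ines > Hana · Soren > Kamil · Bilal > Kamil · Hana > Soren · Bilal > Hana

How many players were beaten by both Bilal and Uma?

Bilal beat: Hana, Kamil.
Uma beat: Soren, Bilal, Kamil.
Both beat: Kamil — 1.

1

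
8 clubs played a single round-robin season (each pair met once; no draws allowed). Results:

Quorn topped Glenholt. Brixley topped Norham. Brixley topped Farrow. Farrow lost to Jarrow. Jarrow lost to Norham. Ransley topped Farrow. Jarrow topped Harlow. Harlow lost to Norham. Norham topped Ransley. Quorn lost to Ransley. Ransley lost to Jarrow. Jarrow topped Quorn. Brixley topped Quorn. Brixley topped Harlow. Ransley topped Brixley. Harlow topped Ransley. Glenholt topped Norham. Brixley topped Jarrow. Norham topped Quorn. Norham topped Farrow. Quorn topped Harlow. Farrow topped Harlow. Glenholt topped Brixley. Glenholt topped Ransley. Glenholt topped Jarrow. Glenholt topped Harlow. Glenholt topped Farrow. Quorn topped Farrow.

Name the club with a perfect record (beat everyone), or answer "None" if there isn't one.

None

Highest win total is Glenholt with 6 (out of 7 possible).
Glenholt lost to Quorn, so no club went undefeated.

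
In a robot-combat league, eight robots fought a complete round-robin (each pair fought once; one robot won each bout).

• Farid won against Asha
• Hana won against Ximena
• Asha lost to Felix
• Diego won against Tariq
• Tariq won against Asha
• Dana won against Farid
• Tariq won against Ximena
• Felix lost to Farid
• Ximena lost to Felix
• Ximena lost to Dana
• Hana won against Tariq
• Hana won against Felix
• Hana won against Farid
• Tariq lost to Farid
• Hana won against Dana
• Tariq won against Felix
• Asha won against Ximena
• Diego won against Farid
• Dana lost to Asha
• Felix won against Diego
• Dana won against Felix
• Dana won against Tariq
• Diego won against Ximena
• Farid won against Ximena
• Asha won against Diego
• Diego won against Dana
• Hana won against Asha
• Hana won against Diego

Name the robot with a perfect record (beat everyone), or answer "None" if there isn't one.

Hana

Hana has 7 wins out of 7 opponents — a perfect record.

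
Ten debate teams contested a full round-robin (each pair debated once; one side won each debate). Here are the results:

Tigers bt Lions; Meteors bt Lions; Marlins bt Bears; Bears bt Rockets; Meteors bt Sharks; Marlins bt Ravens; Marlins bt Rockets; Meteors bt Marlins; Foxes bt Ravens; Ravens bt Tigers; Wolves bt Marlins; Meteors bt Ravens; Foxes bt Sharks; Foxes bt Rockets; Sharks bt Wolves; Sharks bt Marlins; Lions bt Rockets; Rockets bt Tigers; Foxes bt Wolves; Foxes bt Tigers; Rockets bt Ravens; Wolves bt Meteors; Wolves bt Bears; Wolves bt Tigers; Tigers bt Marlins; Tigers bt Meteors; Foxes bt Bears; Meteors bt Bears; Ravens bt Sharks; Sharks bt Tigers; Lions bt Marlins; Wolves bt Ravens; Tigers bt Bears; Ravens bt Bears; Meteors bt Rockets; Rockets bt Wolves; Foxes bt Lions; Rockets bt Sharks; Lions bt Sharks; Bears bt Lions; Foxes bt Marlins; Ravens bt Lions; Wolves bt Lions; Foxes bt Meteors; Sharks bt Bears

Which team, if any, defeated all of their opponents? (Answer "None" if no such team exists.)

Foxes has 9 wins out of 9 opponents — a perfect record.

Foxes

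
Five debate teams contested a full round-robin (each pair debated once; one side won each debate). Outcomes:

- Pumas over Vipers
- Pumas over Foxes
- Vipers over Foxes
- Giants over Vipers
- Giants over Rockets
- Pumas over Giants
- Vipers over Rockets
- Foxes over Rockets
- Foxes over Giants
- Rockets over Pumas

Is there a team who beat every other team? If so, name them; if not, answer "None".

Highest win total is Pumas with 3 (out of 4 possible).
Pumas lost to Rockets, so no team went undefeated.

None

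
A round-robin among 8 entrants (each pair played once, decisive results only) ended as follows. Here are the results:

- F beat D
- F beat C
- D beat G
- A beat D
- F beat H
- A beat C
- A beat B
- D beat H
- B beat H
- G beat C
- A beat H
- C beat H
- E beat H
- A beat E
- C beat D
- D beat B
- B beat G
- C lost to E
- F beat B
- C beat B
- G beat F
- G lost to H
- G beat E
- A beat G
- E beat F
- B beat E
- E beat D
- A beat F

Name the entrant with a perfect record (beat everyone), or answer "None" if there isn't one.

A has 7 wins out of 7 opponents — a perfect record.

A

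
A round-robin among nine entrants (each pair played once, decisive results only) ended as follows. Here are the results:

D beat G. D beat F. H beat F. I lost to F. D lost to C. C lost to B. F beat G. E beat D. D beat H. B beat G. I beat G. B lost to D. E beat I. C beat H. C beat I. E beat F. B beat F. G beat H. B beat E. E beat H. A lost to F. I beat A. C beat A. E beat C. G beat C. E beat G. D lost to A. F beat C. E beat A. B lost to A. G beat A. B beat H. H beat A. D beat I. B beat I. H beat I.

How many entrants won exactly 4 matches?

2

Win totals: A 2, B 6, C 4, D 5, E 7, F 4, G 3, H 3, I 2.
Exactly 4: C, F — 2 entrants.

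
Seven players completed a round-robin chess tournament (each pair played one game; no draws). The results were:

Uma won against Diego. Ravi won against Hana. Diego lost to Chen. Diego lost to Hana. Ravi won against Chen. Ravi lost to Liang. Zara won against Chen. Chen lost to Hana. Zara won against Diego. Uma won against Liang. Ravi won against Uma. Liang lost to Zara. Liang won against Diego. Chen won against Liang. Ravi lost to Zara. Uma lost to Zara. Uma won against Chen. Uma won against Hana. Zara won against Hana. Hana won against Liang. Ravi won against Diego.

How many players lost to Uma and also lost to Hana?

3

Uma beat: Diego, Hana, Liang, Chen.
Hana beat: Diego, Liang, Chen.
Both beat: Diego, Liang, Chen — 3.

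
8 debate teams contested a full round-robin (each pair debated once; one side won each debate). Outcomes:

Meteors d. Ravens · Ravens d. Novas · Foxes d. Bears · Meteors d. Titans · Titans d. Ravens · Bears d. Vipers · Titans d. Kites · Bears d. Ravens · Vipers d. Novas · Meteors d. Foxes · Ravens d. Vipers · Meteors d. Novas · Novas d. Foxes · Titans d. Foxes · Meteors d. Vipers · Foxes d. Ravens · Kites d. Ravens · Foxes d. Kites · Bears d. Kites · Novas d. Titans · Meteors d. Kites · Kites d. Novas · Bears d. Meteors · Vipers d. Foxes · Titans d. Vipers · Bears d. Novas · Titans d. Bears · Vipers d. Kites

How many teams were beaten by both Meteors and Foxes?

Meteors beat: Titans, Foxes, Ravens, Kites, Vipers, Novas.
Foxes beat: Ravens, Kites, Bears.
Both beat: Ravens, Kites — 2.

2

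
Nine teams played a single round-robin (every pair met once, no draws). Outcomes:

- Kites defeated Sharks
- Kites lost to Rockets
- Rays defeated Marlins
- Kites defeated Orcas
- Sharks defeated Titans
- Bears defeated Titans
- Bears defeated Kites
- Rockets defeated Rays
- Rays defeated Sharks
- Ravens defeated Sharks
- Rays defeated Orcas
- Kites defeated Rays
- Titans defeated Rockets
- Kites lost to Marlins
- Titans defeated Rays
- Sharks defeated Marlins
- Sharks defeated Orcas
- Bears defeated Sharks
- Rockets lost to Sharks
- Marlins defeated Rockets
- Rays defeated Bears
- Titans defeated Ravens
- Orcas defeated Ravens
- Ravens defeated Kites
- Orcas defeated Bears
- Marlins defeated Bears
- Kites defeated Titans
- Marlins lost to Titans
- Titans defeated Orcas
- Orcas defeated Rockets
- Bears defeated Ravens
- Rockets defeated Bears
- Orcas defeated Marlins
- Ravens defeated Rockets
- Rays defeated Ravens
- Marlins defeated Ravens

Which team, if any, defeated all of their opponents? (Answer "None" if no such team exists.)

Highest win total is Titans with 5 (out of 8 possible).
Titans lost to Kites, Sharks, Bears, so no team went undefeated.

None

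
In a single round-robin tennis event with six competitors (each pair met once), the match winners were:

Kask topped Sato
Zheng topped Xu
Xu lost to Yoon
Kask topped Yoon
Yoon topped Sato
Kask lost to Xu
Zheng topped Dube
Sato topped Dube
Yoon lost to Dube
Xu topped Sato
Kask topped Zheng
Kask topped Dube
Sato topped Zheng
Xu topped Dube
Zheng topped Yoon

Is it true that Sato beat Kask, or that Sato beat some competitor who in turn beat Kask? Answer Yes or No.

Sato did not beat Kask directly.
Sato beat Dube, Zheng, but each of them lost to Kask. No two-step path.

No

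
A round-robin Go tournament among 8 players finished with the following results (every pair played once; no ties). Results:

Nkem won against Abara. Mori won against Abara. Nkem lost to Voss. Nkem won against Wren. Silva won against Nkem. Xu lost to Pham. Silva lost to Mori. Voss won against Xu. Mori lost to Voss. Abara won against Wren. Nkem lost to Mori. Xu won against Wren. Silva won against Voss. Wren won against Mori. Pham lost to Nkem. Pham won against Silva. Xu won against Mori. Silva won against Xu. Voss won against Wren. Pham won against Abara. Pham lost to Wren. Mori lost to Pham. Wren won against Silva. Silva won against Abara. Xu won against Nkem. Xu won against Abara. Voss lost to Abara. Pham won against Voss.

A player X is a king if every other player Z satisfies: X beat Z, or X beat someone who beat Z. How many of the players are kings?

8

Mori reaches everyone (king).
Nkem reaches everyone (king).
Voss reaches everyone (king).
Pham reaches everyone (king).
Abara reaches everyone (king).
Silva reaches everyone (king).
Xu reaches everyone (king).
Wren reaches everyone (king).
Kings: Mori, Nkem, Voss, Pham, Abara, Silva, Xu, Wren — 8.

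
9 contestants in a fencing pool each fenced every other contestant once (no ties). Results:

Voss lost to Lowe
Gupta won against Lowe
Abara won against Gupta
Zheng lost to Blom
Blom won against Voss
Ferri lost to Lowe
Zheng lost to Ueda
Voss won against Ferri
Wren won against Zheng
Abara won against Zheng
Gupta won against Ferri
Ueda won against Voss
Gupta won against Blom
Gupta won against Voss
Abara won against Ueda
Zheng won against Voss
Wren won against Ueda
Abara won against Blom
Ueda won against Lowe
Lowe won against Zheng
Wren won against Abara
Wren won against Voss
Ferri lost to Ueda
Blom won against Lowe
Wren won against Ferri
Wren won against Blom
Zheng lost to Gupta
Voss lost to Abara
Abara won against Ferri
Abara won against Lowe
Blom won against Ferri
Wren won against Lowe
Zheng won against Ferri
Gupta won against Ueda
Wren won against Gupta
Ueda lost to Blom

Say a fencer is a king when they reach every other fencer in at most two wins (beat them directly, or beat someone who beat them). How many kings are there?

1

Abara cannot reach Wren in two steps.
Wren reaches everyone (king).
Zheng cannot reach Abara, Wren, Gupta, Ueda, Blom, Lowe in two steps.
Gupta cannot reach Abara, Wren in two steps.
Ferri cannot reach Abara, Wren, Zheng, Gupta, Ueda, Blom, Lowe, Voss in two steps.
Ueda cannot reach Abara, Wren, Gupta, Blom in two steps.
Blom cannot reach Abara, Wren, Gupta in two steps.
Lowe cannot reach Abara, Wren, Gupta, Ueda, Blom in two steps.
Voss cannot reach Abara, Wren, Zheng, Gupta, Ueda, Blom, Lowe in two steps.
Kings: Wren — 1.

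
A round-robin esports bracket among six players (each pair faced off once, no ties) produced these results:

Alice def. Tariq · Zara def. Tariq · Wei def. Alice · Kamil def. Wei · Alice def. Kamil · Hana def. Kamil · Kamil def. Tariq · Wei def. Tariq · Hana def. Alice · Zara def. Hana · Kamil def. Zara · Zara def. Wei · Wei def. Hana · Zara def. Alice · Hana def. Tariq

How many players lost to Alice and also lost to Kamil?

1

Alice beat: Tariq, Kamil.
Kamil beat: Wei, Tariq, Zara.
Both beat: Tariq — 1.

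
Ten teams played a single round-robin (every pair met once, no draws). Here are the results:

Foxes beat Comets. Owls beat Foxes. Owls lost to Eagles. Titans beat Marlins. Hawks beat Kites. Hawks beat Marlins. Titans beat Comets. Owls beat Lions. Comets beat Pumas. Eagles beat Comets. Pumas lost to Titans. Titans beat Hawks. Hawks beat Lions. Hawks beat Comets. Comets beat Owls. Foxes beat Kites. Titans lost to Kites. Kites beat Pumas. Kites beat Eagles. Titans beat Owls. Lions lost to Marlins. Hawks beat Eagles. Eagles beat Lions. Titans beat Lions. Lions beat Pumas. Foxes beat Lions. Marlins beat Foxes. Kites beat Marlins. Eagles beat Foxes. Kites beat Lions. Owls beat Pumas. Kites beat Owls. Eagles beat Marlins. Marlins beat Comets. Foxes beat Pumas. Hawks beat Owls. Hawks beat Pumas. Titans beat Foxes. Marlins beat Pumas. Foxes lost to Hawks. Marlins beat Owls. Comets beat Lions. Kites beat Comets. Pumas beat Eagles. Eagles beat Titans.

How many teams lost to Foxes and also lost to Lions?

Foxes beat: Comets, Lions, Pumas, Kites.
Lions beat: Pumas.
Both beat: Pumas — 1.

1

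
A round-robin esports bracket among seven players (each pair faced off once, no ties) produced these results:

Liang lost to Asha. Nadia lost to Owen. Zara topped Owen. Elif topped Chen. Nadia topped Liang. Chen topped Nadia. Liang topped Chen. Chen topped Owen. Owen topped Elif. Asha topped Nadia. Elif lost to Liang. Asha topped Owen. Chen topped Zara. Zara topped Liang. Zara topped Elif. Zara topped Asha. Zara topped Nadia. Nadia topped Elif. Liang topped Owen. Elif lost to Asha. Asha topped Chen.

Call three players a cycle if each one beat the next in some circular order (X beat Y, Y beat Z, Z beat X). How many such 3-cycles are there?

Win totals: Elif 1, Liang 3, Asha 5, Owen 2, Chen 3, Zara 5, Nadia 2.
A player with w wins dominates both others in C(w,2) triples; summing gives 0 + 3 + 10 + 1 + 3 + 10 + 1 = 28 transitive triples.
Total triples C(7,3) = 35, so cyclic triples = 35 − 28 = 7.

7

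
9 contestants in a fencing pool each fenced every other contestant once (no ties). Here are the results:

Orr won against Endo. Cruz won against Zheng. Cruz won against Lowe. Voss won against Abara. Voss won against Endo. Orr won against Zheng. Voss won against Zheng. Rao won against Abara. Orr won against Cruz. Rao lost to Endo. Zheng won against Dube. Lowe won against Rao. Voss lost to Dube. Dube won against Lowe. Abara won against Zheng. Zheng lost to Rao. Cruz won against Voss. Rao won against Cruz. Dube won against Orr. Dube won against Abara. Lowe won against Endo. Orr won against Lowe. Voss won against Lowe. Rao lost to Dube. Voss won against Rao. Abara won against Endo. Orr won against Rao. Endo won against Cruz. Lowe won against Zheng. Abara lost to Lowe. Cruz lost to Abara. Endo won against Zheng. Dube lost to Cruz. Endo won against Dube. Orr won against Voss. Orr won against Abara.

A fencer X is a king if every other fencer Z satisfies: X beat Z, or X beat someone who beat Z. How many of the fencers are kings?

4

Cruz reaches everyone (king).
Zheng cannot reach Cruz, Endo in two steps.
Rao cannot reach Orr in two steps.
Dube reaches everyone (king).
Abara cannot reach Orr in two steps.
Endo reaches everyone (king).
Voss cannot reach Orr in two steps.
Lowe cannot reach Voss, Orr in two steps.
Orr reaches everyone (king).
Kings: Cruz, Dube, Endo, Orr — 4.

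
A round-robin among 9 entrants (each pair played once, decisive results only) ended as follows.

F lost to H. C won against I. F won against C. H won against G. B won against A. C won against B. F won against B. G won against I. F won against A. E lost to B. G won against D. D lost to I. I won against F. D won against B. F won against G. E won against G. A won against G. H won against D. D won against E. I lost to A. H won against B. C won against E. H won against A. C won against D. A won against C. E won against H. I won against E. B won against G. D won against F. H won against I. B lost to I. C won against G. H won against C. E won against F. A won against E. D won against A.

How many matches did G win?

2

G's results: beat D, I; lost to A, B, C, E, F, H.
That is 2 wins.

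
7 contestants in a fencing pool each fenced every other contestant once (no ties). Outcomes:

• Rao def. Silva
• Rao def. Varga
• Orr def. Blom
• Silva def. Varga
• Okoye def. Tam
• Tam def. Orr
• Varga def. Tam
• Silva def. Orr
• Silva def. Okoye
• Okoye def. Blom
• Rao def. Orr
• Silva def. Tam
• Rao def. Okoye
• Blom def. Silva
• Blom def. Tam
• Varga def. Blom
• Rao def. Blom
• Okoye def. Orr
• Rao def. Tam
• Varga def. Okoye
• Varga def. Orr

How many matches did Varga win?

Varga's results: beat Tam, Orr, Blom, Okoye; lost to Silva, Rao.
That is 4 wins.

4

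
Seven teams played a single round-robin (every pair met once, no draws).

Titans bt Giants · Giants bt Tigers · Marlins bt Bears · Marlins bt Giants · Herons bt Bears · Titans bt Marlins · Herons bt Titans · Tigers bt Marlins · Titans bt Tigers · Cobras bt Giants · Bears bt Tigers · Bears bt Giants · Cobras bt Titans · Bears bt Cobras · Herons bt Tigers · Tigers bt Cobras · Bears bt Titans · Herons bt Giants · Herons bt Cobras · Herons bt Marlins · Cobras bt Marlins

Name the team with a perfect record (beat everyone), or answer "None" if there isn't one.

Herons

Herons has 6 wins out of 6 opponents — a perfect record.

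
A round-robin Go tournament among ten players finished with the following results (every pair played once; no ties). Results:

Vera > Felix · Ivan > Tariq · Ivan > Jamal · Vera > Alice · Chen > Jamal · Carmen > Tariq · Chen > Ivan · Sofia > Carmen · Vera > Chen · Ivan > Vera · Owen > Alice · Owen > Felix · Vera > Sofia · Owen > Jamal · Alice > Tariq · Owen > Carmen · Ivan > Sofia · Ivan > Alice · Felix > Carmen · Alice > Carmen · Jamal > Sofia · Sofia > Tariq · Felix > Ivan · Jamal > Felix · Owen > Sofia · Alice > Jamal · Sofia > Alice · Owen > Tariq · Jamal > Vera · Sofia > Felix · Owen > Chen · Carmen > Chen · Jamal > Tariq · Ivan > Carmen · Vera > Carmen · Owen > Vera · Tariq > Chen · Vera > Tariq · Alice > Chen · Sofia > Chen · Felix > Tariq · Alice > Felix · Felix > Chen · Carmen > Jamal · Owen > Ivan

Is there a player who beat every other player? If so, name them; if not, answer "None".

Owen has 9 wins out of 9 opponents — a perfect record.

Owen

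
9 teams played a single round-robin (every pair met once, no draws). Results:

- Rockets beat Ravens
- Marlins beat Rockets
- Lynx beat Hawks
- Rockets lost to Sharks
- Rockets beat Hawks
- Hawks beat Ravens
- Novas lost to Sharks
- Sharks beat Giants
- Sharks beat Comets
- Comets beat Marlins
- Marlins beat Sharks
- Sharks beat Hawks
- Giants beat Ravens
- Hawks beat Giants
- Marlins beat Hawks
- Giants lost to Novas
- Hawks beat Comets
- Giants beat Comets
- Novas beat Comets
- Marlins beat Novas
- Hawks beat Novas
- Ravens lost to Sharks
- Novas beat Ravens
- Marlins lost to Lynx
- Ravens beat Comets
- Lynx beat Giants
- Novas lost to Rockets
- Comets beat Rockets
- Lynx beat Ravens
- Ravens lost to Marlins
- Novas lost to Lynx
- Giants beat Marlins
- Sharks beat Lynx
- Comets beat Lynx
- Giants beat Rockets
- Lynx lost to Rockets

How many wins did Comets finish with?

3

Comets' results: beat Lynx, Rockets, Marlins; lost to Novas, Ravens, Giants, Hawks, Sharks.
That is 3 wins.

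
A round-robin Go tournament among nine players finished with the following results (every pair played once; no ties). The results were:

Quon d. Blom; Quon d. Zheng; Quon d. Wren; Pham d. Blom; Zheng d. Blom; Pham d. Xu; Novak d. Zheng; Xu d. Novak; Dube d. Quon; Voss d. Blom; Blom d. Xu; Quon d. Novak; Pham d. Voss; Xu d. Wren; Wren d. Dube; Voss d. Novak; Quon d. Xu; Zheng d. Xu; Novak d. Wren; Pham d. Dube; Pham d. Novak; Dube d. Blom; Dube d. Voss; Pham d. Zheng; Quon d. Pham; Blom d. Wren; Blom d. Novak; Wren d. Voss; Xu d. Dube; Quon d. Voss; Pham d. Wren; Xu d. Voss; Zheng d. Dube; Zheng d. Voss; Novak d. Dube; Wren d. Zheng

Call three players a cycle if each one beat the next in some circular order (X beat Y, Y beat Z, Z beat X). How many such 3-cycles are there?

17

Win totals: Dube 3, Voss 2, Xu 4, Pham 7, Zheng 4, Quon 7, Wren 3, Novak 3, Blom 3.
A player with w wins dominates both others in C(w,2) triples; summing gives 3 + 1 + 6 + 21 + 6 + 21 + 3 + 3 + 3 = 67 transitive triples.
Total triples C(9,3) = 84, so cyclic triples = 84 − 67 = 17.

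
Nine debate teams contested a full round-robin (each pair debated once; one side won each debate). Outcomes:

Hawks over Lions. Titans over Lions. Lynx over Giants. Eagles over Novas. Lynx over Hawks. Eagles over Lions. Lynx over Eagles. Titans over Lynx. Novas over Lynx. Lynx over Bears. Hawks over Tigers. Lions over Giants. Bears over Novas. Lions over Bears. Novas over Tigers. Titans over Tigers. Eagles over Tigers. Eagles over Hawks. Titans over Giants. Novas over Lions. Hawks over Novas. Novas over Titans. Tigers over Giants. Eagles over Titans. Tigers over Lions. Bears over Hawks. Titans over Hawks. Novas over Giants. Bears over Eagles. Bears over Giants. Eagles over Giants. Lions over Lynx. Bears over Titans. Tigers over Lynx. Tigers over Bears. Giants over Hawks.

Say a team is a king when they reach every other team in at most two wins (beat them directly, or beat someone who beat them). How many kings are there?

6

Tigers reaches everyone (king).
Giants cannot reach Lynx, Bears, Eagles, Titans in two steps.
Hawks cannot reach Eagles in two steps.
Lynx reaches everyone (king).
Bears reaches everyone (king).
Novas reaches everyone (king).
Eagles reaches everyone (king).
Titans reaches everyone (king).
Lions cannot reach Tigers in two steps.
Kings: Tigers, Lynx, Bears, Novas, Eagles, Titans — 6.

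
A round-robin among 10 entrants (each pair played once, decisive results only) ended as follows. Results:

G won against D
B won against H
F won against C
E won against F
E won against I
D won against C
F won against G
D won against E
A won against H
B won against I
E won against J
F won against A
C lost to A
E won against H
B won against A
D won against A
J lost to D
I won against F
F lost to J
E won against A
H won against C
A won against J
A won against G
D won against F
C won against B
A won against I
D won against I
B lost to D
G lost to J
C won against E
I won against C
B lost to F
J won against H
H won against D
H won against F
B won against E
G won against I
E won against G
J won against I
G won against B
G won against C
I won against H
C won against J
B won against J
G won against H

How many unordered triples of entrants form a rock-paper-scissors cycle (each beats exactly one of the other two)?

Win totals: A 5, B 5, C 3, D 7, E 6, F 4, G 5, H 3, I 3, J 4.
An entrant with w wins dominates both others in C(w,2) triples; summing gives 10 + 10 + 3 + 21 + 15 + 6 + 10 + 3 + 3 + 6 = 87 transitive triples.
Total triples C(10,3) = 120, so cyclic triples = 120 − 87 = 33.

33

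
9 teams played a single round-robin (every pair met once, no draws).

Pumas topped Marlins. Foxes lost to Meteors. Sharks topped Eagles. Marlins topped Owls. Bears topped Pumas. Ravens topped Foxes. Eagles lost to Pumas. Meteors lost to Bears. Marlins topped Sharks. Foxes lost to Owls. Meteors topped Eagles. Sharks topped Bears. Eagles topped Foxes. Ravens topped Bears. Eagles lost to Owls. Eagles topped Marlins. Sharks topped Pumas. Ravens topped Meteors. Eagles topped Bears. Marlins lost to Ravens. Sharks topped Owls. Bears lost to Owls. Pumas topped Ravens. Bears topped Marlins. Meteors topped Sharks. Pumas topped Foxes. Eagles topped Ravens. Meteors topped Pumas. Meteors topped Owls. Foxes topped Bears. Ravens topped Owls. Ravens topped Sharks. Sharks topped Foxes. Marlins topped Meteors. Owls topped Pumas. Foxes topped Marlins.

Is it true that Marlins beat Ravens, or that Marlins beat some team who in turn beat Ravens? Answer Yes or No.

Marlins did not beat Ravens directly.
Marlins beat Meteors, Sharks, Owls, but each of them lost to Ravens. No two-step path.

No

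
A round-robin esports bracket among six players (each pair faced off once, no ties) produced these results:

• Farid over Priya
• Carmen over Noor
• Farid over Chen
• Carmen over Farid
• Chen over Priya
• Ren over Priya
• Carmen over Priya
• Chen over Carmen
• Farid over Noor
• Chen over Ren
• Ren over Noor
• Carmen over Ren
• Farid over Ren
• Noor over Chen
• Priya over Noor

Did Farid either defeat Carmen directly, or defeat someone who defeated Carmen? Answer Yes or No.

Farid did not beat Carmen directly.
Farid beat Priya, Noor, Ren, Chen. Of those, Chen beat Carmen.

Yes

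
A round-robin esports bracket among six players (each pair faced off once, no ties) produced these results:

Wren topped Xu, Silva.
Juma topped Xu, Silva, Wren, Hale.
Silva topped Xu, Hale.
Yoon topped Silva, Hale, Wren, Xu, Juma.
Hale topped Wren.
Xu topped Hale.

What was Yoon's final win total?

5

Yoon's results: beat Xu, Silva, Juma, Hale, Wren; lost to no one.
That is 5 wins.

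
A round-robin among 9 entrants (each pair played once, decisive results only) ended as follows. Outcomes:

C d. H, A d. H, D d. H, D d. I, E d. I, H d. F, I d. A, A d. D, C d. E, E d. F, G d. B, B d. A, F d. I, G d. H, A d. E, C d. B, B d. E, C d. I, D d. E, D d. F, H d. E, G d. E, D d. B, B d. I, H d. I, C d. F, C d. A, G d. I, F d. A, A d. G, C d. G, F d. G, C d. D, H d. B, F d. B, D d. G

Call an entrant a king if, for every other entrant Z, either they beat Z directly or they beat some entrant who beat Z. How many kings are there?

A cannot reach C in two steps.
B cannot reach C in two steps.
C reaches everyone (king).
D cannot reach C in two steps.
E cannot reach C, D, H in two steps.
F cannot reach C in two steps.
G cannot reach C, D in two steps.
H cannot reach C, D in two steps.
I cannot reach B, C, F in two steps.
Kings: C — 1.

1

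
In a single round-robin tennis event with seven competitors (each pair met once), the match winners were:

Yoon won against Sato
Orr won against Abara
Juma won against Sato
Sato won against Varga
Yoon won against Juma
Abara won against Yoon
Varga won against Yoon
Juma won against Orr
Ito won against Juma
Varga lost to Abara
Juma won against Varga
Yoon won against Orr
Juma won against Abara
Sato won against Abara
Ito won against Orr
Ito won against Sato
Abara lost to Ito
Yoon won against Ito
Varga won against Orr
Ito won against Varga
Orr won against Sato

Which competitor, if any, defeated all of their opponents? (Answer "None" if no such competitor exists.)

Highest win total is Ito with 5 (out of 6 possible).
Ito lost to Yoon, so no competitor went undefeated.

None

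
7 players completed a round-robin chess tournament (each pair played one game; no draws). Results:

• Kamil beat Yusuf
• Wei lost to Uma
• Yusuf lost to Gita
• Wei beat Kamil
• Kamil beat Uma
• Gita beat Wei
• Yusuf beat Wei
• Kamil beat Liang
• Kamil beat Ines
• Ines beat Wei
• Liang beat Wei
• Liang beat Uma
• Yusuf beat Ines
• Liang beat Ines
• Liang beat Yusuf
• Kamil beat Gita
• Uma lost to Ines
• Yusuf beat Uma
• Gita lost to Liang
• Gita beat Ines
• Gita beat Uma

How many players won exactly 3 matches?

Win totals: Ines 2, Yusuf 3, Wei 1, Liang 5, Gita 4, Kamil 5, Uma 1.
Exactly 3: Yusuf — 1 player.

1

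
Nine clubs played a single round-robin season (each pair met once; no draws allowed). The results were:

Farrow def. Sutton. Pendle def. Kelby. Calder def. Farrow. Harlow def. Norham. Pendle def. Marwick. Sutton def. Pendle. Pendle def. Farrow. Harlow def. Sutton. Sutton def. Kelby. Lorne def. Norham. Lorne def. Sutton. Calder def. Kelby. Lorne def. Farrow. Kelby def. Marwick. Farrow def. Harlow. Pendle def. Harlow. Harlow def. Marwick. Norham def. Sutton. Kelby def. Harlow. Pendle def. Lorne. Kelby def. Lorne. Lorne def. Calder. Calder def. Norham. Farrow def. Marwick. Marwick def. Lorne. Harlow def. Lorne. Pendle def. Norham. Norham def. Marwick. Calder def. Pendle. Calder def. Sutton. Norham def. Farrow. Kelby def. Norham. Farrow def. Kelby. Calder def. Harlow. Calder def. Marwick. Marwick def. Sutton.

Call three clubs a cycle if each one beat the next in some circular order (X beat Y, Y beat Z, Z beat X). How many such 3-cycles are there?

19

Win totals: Kelby 4, Sutton 2, Marwick 2, Pendle 6, Harlow 4, Calder 7, Farrow 4, Norham 3, Lorne 4.
A club with w wins dominates both others in C(w,2) triples; summing gives 6 + 1 + 1 + 15 + 6 + 21 + 6 + 3 + 6 = 65 transitive triples.
Total triples C(9,3) = 84, so cyclic triples = 84 − 65 = 19.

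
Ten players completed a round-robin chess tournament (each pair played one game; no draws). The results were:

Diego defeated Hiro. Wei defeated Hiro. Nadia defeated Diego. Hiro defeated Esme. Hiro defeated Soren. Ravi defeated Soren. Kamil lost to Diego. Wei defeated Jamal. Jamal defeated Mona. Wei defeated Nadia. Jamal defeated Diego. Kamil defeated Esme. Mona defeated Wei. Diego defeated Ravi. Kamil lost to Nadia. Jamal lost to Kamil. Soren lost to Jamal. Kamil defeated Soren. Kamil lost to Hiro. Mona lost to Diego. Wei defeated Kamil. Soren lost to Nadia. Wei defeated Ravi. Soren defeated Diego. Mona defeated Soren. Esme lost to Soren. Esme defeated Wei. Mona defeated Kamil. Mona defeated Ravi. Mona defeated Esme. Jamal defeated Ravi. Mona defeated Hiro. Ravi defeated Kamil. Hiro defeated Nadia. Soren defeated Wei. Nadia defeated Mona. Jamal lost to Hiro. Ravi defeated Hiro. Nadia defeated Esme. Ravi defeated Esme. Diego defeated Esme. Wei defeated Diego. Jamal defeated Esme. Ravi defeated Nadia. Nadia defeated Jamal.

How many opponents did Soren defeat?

Soren's results: beat Diego, Esme, Wei; lost to Nadia, Hiro, Jamal, Kamil, Mona, Ravi.
That is 3 wins.

3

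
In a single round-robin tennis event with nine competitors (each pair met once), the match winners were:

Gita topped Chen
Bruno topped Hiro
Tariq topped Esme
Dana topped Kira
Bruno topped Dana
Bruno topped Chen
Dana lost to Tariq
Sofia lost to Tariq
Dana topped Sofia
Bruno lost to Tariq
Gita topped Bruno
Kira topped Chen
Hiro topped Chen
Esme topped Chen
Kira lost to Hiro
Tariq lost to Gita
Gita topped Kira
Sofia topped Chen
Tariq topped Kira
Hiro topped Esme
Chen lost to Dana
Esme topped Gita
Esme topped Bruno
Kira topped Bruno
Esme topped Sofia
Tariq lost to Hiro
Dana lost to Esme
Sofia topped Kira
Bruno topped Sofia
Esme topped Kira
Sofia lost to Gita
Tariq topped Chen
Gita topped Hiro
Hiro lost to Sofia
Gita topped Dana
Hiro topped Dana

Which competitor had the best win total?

Win totals: Sofia 3, Kira 2, Hiro 5, Gita 7, Tariq 6, Bruno 4, Esme 6, Dana 3, Chen 0.
Gita leads with 7 wins (next highest: 6).

Gita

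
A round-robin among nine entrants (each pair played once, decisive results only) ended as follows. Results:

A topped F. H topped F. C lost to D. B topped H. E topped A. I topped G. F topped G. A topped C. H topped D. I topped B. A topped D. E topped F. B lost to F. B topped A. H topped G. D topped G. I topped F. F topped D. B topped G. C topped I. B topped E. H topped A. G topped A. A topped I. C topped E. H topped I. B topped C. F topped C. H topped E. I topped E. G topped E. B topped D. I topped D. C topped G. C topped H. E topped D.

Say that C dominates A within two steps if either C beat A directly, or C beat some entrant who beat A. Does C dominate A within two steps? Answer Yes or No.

C did not beat A directly.
C beat E, G, H, I. Of those, E beat A.

Yes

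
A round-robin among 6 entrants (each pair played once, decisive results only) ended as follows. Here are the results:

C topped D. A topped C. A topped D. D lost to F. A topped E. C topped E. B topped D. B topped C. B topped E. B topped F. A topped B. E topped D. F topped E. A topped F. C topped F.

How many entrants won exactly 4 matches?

Win totals: A 5, B 4, C 3, D 0, E 1, F 2.
Exactly 4: B — 1 entrant.

1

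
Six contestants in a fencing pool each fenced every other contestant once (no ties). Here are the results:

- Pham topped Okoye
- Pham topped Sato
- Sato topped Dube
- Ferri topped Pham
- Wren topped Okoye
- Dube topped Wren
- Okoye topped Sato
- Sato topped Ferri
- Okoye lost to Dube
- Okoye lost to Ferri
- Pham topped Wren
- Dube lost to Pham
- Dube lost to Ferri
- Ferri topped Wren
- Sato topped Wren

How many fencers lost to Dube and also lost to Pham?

Dube beat: Wren, Okoye.
Pham beat: Wren, Dube, Okoye, Sato.
Both beat: Wren, Okoye — 2.

2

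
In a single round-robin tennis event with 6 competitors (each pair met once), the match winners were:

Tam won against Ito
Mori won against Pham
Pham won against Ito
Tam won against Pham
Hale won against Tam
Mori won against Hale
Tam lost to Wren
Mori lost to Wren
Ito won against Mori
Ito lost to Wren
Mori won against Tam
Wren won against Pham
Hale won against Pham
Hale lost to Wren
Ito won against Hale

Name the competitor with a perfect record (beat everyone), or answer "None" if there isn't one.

Wren

Wren has 5 wins out of 5 opponents — a perfect record.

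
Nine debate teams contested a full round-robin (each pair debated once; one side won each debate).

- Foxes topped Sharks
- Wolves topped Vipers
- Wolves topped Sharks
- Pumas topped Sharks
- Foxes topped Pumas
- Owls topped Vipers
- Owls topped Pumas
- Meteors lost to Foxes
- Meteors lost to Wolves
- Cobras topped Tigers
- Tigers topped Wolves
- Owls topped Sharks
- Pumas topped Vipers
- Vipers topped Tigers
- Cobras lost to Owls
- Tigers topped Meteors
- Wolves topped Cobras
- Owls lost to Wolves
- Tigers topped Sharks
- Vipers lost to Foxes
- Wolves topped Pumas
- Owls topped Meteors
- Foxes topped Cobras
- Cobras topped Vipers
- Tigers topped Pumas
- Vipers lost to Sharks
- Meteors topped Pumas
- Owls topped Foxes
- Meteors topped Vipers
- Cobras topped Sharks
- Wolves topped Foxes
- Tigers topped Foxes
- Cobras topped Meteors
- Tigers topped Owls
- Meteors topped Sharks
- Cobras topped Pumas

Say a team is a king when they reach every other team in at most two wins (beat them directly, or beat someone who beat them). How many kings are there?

3

Meteors cannot reach Cobras, Owls, Wolves, Foxes in two steps.
Sharks cannot reach Meteors, Cobras, Owls, Wolves, Foxes, Pumas in two steps.
Cobras reaches everyone (king).
Tigers reaches everyone (king).
Owls cannot reach Wolves in two steps.
Wolves reaches everyone (king).
Foxes cannot reach Owls, Wolves in two steps.
Vipers cannot reach Cobras in two steps.
Pumas cannot reach Meteors, Cobras, Owls, Wolves, Foxes in two steps.
Kings: Cobras, Tigers, Wolves — 3.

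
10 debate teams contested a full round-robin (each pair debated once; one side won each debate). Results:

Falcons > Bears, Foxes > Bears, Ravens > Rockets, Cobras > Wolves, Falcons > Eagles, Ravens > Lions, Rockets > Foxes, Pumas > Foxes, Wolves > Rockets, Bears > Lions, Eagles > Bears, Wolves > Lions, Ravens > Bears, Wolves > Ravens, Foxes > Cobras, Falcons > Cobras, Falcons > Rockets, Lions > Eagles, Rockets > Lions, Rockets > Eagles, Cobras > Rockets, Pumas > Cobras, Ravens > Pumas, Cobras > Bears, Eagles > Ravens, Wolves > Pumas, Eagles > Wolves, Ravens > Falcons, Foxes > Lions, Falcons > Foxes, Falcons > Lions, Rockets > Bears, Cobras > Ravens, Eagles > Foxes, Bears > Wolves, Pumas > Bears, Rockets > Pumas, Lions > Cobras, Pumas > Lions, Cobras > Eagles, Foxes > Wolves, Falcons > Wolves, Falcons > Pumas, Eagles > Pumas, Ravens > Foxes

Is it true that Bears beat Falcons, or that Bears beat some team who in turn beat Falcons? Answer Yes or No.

No

Bears did not beat Falcons directly.
Bears beat Lions, Wolves, but each of them lost to Falcons. No two-step path.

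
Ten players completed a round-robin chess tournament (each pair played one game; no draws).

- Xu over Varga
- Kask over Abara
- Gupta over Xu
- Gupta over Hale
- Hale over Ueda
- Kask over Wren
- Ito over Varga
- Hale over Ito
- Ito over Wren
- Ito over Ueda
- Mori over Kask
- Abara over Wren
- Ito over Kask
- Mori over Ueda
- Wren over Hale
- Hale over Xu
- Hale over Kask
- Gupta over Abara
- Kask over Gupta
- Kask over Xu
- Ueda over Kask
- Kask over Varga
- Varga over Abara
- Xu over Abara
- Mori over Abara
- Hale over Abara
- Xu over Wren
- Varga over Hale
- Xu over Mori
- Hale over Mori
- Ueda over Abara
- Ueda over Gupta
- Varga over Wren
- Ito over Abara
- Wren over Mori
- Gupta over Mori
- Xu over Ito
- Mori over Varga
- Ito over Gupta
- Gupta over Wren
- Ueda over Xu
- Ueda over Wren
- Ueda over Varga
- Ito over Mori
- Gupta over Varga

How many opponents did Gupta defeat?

6

Gupta's results: beat Xu, Mori, Abara, Wren, Varga, Hale; lost to Kask, Ito, Ueda.
That is 6 wins.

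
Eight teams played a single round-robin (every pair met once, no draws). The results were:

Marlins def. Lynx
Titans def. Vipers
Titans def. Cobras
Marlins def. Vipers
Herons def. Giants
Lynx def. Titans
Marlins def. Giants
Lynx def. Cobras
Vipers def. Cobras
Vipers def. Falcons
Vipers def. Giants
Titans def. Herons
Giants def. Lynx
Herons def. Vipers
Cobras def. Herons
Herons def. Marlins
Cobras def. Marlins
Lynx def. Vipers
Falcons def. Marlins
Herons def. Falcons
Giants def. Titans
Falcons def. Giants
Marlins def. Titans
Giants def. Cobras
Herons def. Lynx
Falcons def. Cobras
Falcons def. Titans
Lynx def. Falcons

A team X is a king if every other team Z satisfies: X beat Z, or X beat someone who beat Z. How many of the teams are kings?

Cobras reaches everyone (king).
Lynx reaches everyone (king).
Marlins reaches everyone (king).
Titans reaches everyone (king).
Vipers reaches everyone (king).
Herons reaches everyone (king).
Falcons reaches everyone (king).
Giants reaches everyone (king).
Kings: Cobras, Lynx, Marlins, Titans, Vipers, Herons, Falcons, Giants — 8.

8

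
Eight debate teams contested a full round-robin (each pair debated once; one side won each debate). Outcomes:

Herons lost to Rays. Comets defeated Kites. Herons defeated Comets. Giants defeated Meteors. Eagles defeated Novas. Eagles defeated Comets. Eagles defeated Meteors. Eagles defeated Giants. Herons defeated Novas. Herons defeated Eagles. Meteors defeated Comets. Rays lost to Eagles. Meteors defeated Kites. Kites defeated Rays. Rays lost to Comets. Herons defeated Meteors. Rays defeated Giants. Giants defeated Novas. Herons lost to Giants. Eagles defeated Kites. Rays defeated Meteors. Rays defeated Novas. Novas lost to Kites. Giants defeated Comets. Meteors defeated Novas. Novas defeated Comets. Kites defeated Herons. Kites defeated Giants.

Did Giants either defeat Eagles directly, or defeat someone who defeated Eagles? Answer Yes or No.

Giants did not beat Eagles directly.
Giants beat Meteors, Novas, Herons, Comets. Of those, Herons beat Eagles.

Yes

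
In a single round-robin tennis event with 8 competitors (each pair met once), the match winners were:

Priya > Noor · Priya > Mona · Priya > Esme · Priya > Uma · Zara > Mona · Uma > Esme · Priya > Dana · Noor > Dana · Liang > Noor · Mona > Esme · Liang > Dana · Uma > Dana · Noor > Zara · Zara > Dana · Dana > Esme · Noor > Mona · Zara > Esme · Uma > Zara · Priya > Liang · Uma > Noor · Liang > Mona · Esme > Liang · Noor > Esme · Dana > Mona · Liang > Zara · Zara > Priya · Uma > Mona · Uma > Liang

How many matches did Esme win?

1

Esme's results: beat Liang; lost to Uma, Dana, Zara, Mona, Priya, Noor.
That is 1 win.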